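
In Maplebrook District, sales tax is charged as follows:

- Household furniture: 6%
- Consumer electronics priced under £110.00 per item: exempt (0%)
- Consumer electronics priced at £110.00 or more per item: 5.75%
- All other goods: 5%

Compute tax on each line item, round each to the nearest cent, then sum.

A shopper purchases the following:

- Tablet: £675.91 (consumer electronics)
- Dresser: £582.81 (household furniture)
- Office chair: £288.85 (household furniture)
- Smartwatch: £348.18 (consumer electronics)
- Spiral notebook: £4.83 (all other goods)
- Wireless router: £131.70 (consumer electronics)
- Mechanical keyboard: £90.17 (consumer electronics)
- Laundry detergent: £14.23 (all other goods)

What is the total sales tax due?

£119.70

Tablet £675.91: consumer electronics, £110.00 or more → 5.75% → £38.86
Dresser £582.81: household furniture → 6% → £34.97
Office chair £288.85: household furniture → 6% → £17.33
Smartwatch £348.18: consumer electronics, £110.00 or more → 5.75% → £20.02
Spiral notebook £4.83: all other goods → 5% → £0.24
Wireless router £131.70: consumer electronics, £110.00 or more → 5.75% → £7.57
Mechanical keyboard £90.17: consumer electronics, under £110.00 → 0% → £0.00
Laundry detergent £14.23: all other goods → 5% → £0.71
Total tax = £38.86 + £34.97 + £17.33 + £20.02 + £0.24 + £7.57 + £0.71 = £119.70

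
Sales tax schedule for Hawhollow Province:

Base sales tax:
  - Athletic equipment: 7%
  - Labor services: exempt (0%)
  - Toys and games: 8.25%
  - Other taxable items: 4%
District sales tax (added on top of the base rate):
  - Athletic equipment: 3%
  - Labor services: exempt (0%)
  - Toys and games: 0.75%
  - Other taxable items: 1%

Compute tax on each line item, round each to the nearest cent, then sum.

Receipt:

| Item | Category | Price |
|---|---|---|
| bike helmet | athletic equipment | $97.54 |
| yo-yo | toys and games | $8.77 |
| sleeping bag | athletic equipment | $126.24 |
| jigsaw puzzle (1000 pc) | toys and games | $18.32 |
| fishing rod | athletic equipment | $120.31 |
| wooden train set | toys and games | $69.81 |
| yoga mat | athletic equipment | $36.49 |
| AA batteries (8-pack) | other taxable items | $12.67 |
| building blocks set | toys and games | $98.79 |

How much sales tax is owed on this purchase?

Bike helmet $97.54: athletic equipment → 7% + 3% district = 10% → $9.75
Yo-yo $8.77: toys and games → 8.25% + 0.75% district = 9% → $0.79
Sleeping bag $126.24: athletic equipment → 7% + 3% district = 10% → $12.62
Jigsaw puzzle (1000 pc) $18.32: toys and games → 8.25% + 0.75% district = 9% → $1.65
Fishing rod $120.31: athletic equipment → 7% + 3% district = 10% → $12.03
Wooden train set $69.81: toys and games → 8.25% + 0.75% district = 9% → $6.28
Yoga mat $36.49: athletic equipment → 7% + 3% district = 10% → $3.65
AA batteries (8-pack) $12.67: other taxable items → 4% + 1% district = 5% → $0.63
Building blocks set $98.79: toys and games → 8.25% + 0.75% district = 9% → $8.89
Total tax = $9.75 + $0.79 + $12.62 + $1.65 + $12.03 + $6.28 + $3.65 + $0.63 + $8.89 = $56.29

$56.29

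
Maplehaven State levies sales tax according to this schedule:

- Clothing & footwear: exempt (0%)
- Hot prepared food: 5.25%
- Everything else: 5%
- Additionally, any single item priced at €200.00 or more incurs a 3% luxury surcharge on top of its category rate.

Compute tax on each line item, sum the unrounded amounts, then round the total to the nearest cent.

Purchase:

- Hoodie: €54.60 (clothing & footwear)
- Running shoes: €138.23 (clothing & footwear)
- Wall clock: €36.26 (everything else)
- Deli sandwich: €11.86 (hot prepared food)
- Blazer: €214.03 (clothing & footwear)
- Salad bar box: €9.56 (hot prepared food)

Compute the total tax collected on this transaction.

€9.36

Hoodie €54.60: clothing & footwear → 0% → €0.00
Running shoes €138.23: clothing & footwear → 0% → €0.00
Wall clock €36.26: everything else → 5% → €1.813
Deli sandwich €11.86: hot prepared food → 5.25% → €0.62265
Blazer €214.03: clothing & footwear → 0% + 3% surcharge = 3% → €6.4209
Salad bar box €9.56: hot prepared food → 5.25% → €0.5019
Unrounded tax sum = €9.35845 → €9.36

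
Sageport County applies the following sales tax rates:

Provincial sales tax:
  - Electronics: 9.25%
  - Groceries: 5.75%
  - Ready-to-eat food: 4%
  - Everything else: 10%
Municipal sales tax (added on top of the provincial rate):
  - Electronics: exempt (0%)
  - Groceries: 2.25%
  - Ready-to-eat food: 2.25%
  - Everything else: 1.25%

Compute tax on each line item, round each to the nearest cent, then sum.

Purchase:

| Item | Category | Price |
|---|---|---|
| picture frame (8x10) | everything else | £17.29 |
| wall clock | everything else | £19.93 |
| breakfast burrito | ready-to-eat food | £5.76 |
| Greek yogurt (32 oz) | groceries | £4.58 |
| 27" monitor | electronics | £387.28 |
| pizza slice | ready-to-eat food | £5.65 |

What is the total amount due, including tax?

Picture frame (8x10) £17.29: everything else → 10% + 1.25% municipal = 11.25% → £1.95
Wall clock £19.93: everything else → 10% + 1.25% municipal = 11.25% → £2.24
Breakfast burrito £5.76: ready-to-eat food → 4% + 2.25% municipal = 6.25% → £0.36
Greek yogurt (32 oz) £4.58: groceries → 5.75% + 2.25% municipal = 8% → £0.37
27" monitor £387.28: electronics → 9.25% + 0% municipal = 9.25% → £35.82
Pizza slice £5.65: ready-to-eat food → 4% + 2.25% municipal = 6.25% → £0.35
Subtotal = £440.49; tax = £41.09; total due = £481.58

£481.58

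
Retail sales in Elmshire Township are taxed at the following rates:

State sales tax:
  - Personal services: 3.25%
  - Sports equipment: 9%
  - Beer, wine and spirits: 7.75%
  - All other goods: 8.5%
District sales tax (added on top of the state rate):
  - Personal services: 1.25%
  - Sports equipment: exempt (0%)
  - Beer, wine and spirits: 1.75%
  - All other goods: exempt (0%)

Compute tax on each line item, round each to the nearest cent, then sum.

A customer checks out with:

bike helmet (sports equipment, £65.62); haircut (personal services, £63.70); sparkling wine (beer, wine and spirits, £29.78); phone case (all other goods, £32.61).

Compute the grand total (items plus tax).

Bike helmet £65.62: sports equipment → 9% + 0% district = 9% → £5.91
Haircut £63.70: personal services → 3.25% + 1.25% district = 4.5% → £2.87
Sparkling wine £29.78: beer, wine and spirits → 7.75% + 1.75% district = 9.5% → £2.83
Phone case £32.61: all other goods → 8.5% + 0% district = 8.5% → £2.77
Subtotal = £191.71; tax = £14.38; total due = £206.09

£206.09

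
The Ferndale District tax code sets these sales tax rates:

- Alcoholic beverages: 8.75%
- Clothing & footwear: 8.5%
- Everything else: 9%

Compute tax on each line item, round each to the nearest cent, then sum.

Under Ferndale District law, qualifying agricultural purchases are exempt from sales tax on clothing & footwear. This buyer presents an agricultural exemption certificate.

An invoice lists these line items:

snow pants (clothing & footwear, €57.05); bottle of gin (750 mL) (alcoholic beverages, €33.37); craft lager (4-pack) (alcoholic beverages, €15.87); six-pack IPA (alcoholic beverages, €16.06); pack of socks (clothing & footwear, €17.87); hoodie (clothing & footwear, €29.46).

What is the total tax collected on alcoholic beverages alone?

Bottle of gin (750 mL) €33.37: alcoholic beverages → 8.75% → €2.92
Craft lager (4-pack) €15.87: alcoholic beverages → 8.75% → €1.39
Six-pack IPA €16.06: alcoholic beverages → 8.75% → €1.41
Tax on alcoholic beverages = €2.92 + €1.39 + €1.41 = €5.72

€5.72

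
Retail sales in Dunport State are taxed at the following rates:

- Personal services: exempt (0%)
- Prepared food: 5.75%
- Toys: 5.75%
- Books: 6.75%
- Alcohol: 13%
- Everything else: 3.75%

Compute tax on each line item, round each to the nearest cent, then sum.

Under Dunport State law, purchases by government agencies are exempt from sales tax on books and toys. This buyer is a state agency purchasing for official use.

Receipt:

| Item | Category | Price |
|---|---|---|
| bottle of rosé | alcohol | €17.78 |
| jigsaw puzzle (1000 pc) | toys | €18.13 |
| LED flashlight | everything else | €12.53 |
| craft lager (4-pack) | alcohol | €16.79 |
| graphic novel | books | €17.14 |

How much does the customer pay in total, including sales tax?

€87.33

Bottle of rosé €17.78: alcohol → 13% → €2.31
Jigsaw puzzle (1000 pc) €18.13: toys, buyer-exempt → 0% → €0.00
LED flashlight €12.53: everything else → 3.75% → €0.47
Craft lager (4-pack) €16.79: alcohol → 13% → €2.18
Graphic novel €17.14: books, buyer-exempt → 0% → €0.00
Subtotal = €82.37; tax = €4.96; total due = €87.33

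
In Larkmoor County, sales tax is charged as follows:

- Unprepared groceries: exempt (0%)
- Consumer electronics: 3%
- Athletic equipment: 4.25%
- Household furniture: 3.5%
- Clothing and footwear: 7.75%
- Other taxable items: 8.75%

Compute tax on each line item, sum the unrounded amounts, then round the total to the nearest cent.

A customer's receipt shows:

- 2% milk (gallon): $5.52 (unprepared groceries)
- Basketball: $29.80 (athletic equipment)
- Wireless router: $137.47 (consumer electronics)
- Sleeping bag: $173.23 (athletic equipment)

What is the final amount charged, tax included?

$358.77

2% milk (gallon) $5.52: unprepared groceries → 0% → $0.00
Basketball $29.80: athletic equipment → 4.25% → $1.2665
Wireless router $137.47: consumer electronics → 3% → $4.1241
Sleeping bag $173.23: athletic equipment → 4.25% → $7.362275
Subtotal = $346.02; unrounded tax = $12.752875 → $12.75; total due = $358.77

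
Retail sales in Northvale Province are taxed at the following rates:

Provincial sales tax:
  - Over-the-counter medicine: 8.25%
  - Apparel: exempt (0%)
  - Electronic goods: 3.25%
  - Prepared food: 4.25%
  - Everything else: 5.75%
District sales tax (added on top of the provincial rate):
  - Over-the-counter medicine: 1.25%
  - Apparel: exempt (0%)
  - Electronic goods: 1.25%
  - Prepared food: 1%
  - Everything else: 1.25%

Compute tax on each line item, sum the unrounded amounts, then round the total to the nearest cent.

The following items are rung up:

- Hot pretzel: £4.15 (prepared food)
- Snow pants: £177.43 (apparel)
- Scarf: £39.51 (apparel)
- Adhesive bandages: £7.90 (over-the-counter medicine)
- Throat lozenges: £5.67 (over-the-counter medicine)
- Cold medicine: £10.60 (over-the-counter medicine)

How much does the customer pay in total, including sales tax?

Hot pretzel £4.15: prepared food → 4.25% + 1% district = 5.25% → £0.217875
Snow pants £177.43: apparel → 0% + 0% district = 0% → £0.00
Scarf £39.51: apparel → 0% + 0% district = 0% → £0.00
Adhesive bandages £7.90: over-the-counter medicine → 8.25% + 1.25% district = 9.5% → £0.7505
Throat lozenges £5.67: over-the-counter medicine → 8.25% + 1.25% district = 9.5% → £0.53865
Cold medicine £10.60: over-the-counter medicine → 8.25% + 1.25% district = 9.5% → £1.007
Subtotal = £245.26; unrounded tax = £2.514025 → £2.51; total due = £247.77

£247.77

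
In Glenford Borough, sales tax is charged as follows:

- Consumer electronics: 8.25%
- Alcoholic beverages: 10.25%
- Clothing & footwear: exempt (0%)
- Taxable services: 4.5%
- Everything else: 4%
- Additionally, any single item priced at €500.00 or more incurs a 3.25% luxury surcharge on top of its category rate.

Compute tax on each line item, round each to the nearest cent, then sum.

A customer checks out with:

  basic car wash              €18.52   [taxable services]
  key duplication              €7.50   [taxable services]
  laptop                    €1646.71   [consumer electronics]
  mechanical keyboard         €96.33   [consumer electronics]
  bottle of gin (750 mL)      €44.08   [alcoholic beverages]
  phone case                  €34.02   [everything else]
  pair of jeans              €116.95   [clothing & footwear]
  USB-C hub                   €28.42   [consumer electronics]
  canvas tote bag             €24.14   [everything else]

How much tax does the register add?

€207.68

Basic car wash €18.52: taxable services → 4.5% → €0.83
Key duplication €7.50: taxable services → 4.5% → €0.34
Laptop €1646.71: consumer electronics → 8.25% + 3.25% surcharge = 11.5% → €189.37
Mechanical keyboard €96.33: consumer electronics → 8.25% → €7.95
Bottle of gin (750 mL) €44.08: alcoholic beverages → 10.25% → €4.52
Phone case €34.02: everything else → 4% → €1.36
Pair of jeans €116.95: clothing & footwear → 0% → €0.00
USB-C hub €28.42: consumer electronics → 8.25% → €2.34
Canvas tote bag €24.14: everything else → 4% → €0.97
Total tax = €0.83 + €0.34 + €189.37 + €7.95 + €4.52 + €1.36 + €2.34 + €0.97 = €207.68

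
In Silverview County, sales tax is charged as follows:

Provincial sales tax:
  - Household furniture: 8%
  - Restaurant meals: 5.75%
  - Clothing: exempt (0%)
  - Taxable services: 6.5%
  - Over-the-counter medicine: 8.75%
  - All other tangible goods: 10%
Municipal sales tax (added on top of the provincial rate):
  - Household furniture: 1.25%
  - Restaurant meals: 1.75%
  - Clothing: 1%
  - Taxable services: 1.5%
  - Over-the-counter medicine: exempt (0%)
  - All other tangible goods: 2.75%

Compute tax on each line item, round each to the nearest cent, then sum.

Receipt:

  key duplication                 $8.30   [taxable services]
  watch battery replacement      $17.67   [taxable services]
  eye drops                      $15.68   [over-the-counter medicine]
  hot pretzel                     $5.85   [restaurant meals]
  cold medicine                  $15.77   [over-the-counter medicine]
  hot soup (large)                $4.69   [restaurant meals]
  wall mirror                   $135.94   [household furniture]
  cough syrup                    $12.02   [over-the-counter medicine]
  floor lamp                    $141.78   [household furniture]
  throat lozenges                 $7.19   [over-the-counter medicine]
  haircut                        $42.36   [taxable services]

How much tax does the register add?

Key duplication $8.30: taxable services → 6.5% + 1.5% municipal = 8% → $0.66
Watch battery replacement $17.67: taxable services → 6.5% + 1.5% municipal = 8% → $1.41
Eye drops $15.68: over-the-counter medicine → 8.75% + 0% municipal = 8.75% → $1.37
Hot pretzel $5.85: restaurant meals → 5.75% + 1.75% municipal = 7.5% → $0.44
Cold medicine $15.77: over-the-counter medicine → 8.75% + 0% municipal = 8.75% → $1.38
Hot soup (large) $4.69: restaurant meals → 5.75% + 1.75% municipal = 7.5% → $0.35
Wall mirror $135.94: household furniture → 8% + 1.25% municipal = 9.25% → $12.57
Cough syrup $12.02: over-the-counter medicine → 8.75% + 0% municipal = 8.75% → $1.05
Floor lamp $141.78: household furniture → 8% + 1.25% municipal = 9.25% → $13.11
Throat lozenges $7.19: over-the-counter medicine → 8.75% + 0% municipal = 8.75% → $0.63
Haircut $42.36: taxable services → 6.5% + 1.5% municipal = 8% → $3.39
Total tax = $0.66 + $1.41 + $1.37 + $0.44 + $1.38 + $0.35 + $12.57 + $1.05 + $13.11 + $0.63 + $3.39 = $36.36

$36.36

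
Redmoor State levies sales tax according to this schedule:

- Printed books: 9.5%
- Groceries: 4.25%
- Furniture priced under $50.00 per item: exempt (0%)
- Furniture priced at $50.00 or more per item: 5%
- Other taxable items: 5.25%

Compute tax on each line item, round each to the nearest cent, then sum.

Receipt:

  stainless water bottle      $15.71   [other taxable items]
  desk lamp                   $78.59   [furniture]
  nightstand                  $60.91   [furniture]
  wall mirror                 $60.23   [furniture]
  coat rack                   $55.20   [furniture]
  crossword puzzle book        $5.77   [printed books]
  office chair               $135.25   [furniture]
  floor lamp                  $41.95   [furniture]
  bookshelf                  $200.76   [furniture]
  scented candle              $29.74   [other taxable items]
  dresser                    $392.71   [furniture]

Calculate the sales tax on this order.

$52.12

Stainless water bottle $15.71: other taxable items → 5.25% → $0.82
Desk lamp $78.59: furniture, $50.00 or more → 5% → $3.93
Nightstand $60.91: furniture, $50.00 or more → 5% → $3.05
Wall mirror $60.23: furniture, $50.00 or more → 5% → $3.01
Coat rack $55.20: furniture, $50.00 or more → 5% → $2.76
Crossword puzzle book $5.77: printed books → 9.5% → $0.55
Office chair $135.25: furniture, $50.00 or more → 5% → $6.76
Floor lamp $41.95: furniture, under $50.00 → 0% → $0.00
Bookshelf $200.76: furniture, $50.00 or more → 5% → $10.04
Scented candle $29.74: other taxable items → 5.25% → $1.56
Dresser $392.71: furniture, $50.00 or more → 5% → $19.64
Total tax = $0.82 + $3.93 + $3.05 + $3.01 + $2.76 + $0.55 + $6.76 + $10.04 + $1.56 + $19.64 = $52.12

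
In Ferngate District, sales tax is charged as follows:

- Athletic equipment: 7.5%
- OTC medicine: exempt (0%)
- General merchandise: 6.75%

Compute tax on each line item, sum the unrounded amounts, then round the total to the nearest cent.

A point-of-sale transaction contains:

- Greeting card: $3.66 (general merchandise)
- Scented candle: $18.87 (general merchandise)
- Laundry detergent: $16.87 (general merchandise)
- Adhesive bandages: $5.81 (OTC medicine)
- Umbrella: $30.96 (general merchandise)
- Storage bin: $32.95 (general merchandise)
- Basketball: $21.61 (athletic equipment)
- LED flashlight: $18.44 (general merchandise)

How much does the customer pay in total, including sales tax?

$159.01

Greeting card $3.66: general merchandise → 6.75% → $0.24705
Scented candle $18.87: general merchandise → 6.75% → $1.273725
Laundry detergent $16.87: general merchandise → 6.75% → $1.138725
Adhesive bandages $5.81: OTC medicine → 0% → $0.00
Umbrella $30.96: general merchandise → 6.75% → $2.0898
Storage bin $32.95: general merchandise → 6.75% → $2.224125
Basketball $21.61: athletic equipment → 7.5% → $1.62075
LED flashlight $18.44: general merchandise → 6.75% → $1.2447
Subtotal = $149.17; unrounded tax = $9.838875 → $9.84; total due = $159.01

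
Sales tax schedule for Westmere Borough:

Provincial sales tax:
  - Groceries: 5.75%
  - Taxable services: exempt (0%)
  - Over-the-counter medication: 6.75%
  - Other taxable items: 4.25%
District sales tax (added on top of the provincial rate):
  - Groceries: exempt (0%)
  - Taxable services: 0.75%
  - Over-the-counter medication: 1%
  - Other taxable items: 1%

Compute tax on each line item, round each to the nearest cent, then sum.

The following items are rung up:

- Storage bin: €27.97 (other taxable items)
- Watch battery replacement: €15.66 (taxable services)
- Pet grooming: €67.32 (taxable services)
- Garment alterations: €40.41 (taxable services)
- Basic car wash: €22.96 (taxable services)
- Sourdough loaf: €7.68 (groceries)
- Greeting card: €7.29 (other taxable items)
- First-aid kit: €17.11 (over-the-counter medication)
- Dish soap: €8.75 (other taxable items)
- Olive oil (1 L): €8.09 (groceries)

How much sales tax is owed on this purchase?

Storage bin €27.97: other taxable items → 4.25% + 1% district = 5.25% → €1.47
Watch battery replacement €15.66: taxable services → 0% + 0.75% district = 0.75% → €0.12
Pet grooming €67.32: taxable services → 0% + 0.75% district = 0.75% → €0.50
Garment alterations €40.41: taxable services → 0% + 0.75% district = 0.75% → €0.30
Basic car wash €22.96: taxable services → 0% + 0.75% district = 0.75% → €0.17
Sourdough loaf €7.68: groceries → 5.75% + 0% district = 5.75% → €0.44
Greeting card €7.29: other taxable items → 4.25% + 1% district = 5.25% → €0.38
First-aid kit €17.11: over-the-counter medication → 6.75% + 1% district = 7.75% → €1.33
Dish soap €8.75: other taxable items → 4.25% + 1% district = 5.25% → €0.46
Olive oil (1 L) €8.09: groceries → 5.75% + 0% district = 5.75% → €0.47
Total tax = €1.47 + €0.12 + €0.50 + €0.30 + €0.17 + €0.44 + €0.38 + €1.33 + €0.46 + €0.47 = €5.64

€5.64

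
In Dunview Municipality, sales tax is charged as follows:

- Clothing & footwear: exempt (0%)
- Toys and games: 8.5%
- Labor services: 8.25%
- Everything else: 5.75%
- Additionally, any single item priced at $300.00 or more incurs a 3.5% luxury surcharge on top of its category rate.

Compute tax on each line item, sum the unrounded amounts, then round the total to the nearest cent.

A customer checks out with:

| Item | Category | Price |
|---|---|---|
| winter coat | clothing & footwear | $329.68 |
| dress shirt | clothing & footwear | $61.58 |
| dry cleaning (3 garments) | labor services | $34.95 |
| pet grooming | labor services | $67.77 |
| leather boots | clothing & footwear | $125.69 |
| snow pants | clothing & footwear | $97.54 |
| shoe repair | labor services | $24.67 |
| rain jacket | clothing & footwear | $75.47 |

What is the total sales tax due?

$22.05

Winter coat $329.68: clothing & footwear → 0% + 3.5% surcharge = 3.5% → $11.5388
Dress shirt $61.58: clothing & footwear → 0% → $0.00
Dry cleaning (3 garments) $34.95: labor services → 8.25% → $2.883375
Pet grooming $67.77: labor services → 8.25% → $5.591025
Leather boots $125.69: clothing & footwear → 0% → $0.00
Snow pants $97.54: clothing & footwear → 0% → $0.00
Shoe repair $24.67: labor services → 8.25% → $2.035275
Rain jacket $75.47: clothing & footwear → 0% → $0.00
Unrounded tax sum = $22.048475 → $22.05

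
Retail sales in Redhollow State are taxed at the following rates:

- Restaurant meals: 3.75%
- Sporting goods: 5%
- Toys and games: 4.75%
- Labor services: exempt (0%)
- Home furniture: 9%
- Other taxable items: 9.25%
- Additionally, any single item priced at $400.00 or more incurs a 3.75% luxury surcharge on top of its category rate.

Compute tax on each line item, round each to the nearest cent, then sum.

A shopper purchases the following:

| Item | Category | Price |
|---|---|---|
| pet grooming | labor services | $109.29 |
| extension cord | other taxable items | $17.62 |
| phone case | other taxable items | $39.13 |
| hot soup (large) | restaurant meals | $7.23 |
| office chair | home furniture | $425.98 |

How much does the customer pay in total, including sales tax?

$659.08

Pet grooming $109.29: labor services → 0% → $0.00
Extension cord $17.62: other taxable items → 9.25% → $1.63
Phone case $39.13: other taxable items → 9.25% → $3.62
Hot soup (large) $7.23: restaurant meals → 3.75% → $0.27
Office chair $425.98: home furniture → 9% + 3.75% surcharge = 12.75% → $54.31
Subtotal = $599.25; tax = $59.83; total due = $659.08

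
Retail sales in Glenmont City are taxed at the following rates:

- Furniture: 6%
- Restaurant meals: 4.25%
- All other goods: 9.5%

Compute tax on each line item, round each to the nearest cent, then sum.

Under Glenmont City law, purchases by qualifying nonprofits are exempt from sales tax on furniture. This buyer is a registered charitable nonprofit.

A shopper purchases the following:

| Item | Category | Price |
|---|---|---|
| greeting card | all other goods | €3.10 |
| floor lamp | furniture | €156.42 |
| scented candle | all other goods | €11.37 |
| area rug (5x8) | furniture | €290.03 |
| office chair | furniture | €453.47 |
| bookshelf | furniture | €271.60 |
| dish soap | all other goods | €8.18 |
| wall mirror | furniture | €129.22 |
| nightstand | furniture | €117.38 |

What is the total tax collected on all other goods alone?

€2.15

Greeting card €3.10: all other goods → 9.5% → €0.29
Scented candle €11.37: all other goods → 9.5% → €1.08
Dish soap €8.18: all other goods → 9.5% → €0.78
Tax on all other goods = €0.29 + €1.08 + €0.78 = €2.15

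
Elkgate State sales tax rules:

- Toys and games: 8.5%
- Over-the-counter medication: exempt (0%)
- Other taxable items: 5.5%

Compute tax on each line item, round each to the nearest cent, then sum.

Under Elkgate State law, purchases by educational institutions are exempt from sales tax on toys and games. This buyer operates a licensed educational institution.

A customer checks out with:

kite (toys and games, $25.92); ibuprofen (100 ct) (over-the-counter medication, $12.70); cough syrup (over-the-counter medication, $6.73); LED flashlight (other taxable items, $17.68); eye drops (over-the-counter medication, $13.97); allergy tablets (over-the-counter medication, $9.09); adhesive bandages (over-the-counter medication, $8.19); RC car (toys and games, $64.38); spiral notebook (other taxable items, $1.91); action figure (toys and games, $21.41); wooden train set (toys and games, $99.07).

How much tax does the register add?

$1.08

Kite $25.92: toys and games, buyer-exempt → 0% → $0.00
Ibuprofen (100 ct) $12.70: over-the-counter medication → 0% → $0.00
Cough syrup $6.73: over-the-counter medication → 0% → $0.00
LED flashlight $17.68: other taxable items → 5.5% → $0.97
Eye drops $13.97: over-the-counter medication → 0% → $0.00
Allergy tablets $9.09: over-the-counter medication → 0% → $0.00
Adhesive bandages $8.19: over-the-counter medication → 0% → $0.00
RC car $64.38: toys and games, buyer-exempt → 0% → $0.00
Spiral notebook $1.91: other taxable items → 5.5% → $0.11
Action figure $21.41: toys and games, buyer-exempt → 0% → $0.00
Wooden train set $99.07: toys and games, buyer-exempt → 0% → $0.00
Total tax = $0.97 + $0.11 = $1.08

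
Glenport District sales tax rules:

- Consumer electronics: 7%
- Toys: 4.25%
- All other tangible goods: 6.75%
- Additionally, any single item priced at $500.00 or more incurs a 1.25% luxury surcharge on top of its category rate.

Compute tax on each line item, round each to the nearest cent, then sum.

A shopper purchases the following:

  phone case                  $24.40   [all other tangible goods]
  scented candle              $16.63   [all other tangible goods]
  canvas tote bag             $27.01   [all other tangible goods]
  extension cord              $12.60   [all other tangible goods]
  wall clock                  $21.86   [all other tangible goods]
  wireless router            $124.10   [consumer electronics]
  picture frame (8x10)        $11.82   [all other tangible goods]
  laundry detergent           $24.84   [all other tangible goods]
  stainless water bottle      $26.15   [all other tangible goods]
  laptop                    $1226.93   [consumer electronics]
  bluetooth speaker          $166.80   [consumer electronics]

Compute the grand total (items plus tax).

$1815.90

Phone case $24.40: all other tangible goods → 6.75% → $1.65
Scented candle $16.63: all other tangible goods → 6.75% → $1.12
Canvas tote bag $27.01: all other tangible goods → 6.75% → $1.82
Extension cord $12.60: all other tangible goods → 6.75% → $0.85
Wall clock $21.86: all other tangible goods → 6.75% → $1.48
Wireless router $124.10: consumer electronics → 7% → $8.69
Picture frame (8x10) $11.82: all other tangible goods → 6.75% → $0.80
Laundry detergent $24.84: all other tangible goods → 6.75% → $1.68
Stainless water bottle $26.15: all other tangible goods → 6.75% → $1.77
Laptop $1226.93: consumer electronics → 7% + 1.25% surcharge = 8.25% → $101.22
Bluetooth speaker $166.80: consumer electronics → 7% → $11.68
Subtotal = $1683.14; tax = $132.76; total due = $1815.90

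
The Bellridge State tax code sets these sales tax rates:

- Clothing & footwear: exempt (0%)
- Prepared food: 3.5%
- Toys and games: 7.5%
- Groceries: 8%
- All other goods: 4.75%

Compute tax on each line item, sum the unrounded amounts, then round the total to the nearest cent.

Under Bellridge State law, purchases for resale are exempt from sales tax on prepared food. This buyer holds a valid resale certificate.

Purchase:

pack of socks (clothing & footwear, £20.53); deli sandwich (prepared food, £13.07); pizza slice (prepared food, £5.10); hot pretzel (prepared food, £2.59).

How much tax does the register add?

£0.00

Pack of socks £20.53: clothing & footwear → 0% → £0.00
Deli sandwich £13.07: prepared food, buyer-exempt → 0% → £0.00
Pizza slice £5.10: prepared food, buyer-exempt → 0% → £0.00
Hot pretzel £2.59: prepared food, buyer-exempt → 0% → £0.00
Unrounded tax sum = £0.00 → £0.00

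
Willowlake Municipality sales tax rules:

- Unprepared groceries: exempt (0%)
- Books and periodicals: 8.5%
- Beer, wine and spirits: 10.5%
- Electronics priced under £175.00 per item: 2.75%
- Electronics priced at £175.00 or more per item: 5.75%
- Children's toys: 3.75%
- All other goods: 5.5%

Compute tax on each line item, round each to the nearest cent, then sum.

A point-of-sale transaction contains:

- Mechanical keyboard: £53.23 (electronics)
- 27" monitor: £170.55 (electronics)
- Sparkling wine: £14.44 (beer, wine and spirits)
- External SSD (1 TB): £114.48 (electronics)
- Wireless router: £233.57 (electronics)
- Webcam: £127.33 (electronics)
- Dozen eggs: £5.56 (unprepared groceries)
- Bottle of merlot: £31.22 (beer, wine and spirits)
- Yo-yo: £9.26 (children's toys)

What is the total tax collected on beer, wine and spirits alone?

£4.80

Sparkling wine £14.44: beer, wine and spirits → 10.5% → £1.52
Bottle of merlot £31.22: beer, wine and spirits → 10.5% → £3.28
Tax on beer, wine and spirits = £1.52 + £3.28 = £4.80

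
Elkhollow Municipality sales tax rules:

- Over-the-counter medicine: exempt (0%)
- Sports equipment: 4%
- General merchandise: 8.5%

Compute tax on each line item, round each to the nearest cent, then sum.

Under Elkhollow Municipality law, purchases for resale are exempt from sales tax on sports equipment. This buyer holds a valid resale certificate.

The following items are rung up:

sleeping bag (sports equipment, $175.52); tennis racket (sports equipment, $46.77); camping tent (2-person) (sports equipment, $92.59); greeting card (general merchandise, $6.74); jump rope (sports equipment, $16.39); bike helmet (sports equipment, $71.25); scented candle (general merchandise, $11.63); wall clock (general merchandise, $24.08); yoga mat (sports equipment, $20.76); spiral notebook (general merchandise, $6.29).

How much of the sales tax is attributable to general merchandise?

$4.14

Greeting card $6.74: general merchandise → 8.5% → $0.57
Scented candle $11.63: general merchandise → 8.5% → $0.99
Wall clock $24.08: general merchandise → 8.5% → $2.05
Spiral notebook $6.29: general merchandise → 8.5% → $0.53
Tax on general merchandise = $0.57 + $0.99 + $2.05 + $0.53 = $4.14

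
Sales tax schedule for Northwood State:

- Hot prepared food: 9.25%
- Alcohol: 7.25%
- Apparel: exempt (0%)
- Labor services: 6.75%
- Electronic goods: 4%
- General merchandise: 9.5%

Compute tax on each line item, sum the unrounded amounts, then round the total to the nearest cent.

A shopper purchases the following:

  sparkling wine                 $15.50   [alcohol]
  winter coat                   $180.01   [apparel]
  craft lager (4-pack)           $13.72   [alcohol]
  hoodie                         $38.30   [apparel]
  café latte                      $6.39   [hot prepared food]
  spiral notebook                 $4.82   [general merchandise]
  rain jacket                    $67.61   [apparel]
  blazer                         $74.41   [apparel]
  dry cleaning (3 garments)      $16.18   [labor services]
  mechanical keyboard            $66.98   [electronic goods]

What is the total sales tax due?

Sparkling wine $15.50: alcohol → 7.25% → $1.12375
Winter coat $180.01: apparel → 0% → $0.00
Craft lager (4-pack) $13.72: alcohol → 7.25% → $0.9947
Hoodie $38.30: apparel → 0% → $0.00
Café latte $6.39: hot prepared food → 9.25% → $0.591075
Spiral notebook $4.82: general merchandise → 9.5% → $0.4579
Rain jacket $67.61: apparel → 0% → $0.00
Blazer $74.41: apparel → 0% → $0.00
Dry cleaning (3 garments) $16.18: labor services → 6.75% → $1.09215
Mechanical keyboard $66.98: electronic goods → 4% → $2.6792
Unrounded tax sum = $6.938775 → $6.94

$6.94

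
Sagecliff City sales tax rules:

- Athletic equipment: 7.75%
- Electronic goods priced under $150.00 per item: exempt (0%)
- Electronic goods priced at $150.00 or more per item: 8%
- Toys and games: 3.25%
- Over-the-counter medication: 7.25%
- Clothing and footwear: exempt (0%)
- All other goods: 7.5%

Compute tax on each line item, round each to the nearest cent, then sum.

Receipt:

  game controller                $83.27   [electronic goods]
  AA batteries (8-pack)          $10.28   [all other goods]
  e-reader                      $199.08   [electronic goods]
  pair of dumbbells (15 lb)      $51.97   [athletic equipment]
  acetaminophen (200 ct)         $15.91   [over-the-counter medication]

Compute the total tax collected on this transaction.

$21.88

Game controller $83.27: electronic goods, under $150.00 → 0% → $0.00
AA batteries (8-pack) $10.28: all other goods → 7.5% → $0.77
E-reader $199.08: electronic goods, $150.00 or more → 8% → $15.93
Pair of dumbbells (15 lb) $51.97: athletic equipment → 7.75% → $4.03
Acetaminophen (200 ct) $15.91: over-the-counter medication → 7.25% → $1.15
Total tax = $0.77 + $15.93 + $4.03 + $1.15 = $21.88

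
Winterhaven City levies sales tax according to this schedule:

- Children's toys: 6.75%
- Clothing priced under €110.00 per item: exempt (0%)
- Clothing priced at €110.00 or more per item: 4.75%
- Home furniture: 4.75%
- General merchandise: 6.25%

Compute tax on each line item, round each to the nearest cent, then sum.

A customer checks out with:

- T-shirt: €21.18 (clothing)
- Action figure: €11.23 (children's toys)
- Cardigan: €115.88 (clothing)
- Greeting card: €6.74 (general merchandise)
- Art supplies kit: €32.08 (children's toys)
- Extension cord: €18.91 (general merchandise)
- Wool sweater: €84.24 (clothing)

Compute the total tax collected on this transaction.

€10.03

T-shirt €21.18: clothing, under €110.00 → 0% → €0.00
Action figure €11.23: children's toys → 6.75% → €0.76
Cardigan €115.88: clothing, €110.00 or more → 4.75% → €5.50
Greeting card €6.74: general merchandise → 6.25% → €0.42
Art supplies kit €32.08: children's toys → 6.75% → €2.17
Extension cord €18.91: general merchandise → 6.25% → €1.18
Wool sweater €84.24: clothing, under €110.00 → 0% → €0.00
Total tax = €0.76 + €5.50 + €0.42 + €2.17 + €1.18 = €10.03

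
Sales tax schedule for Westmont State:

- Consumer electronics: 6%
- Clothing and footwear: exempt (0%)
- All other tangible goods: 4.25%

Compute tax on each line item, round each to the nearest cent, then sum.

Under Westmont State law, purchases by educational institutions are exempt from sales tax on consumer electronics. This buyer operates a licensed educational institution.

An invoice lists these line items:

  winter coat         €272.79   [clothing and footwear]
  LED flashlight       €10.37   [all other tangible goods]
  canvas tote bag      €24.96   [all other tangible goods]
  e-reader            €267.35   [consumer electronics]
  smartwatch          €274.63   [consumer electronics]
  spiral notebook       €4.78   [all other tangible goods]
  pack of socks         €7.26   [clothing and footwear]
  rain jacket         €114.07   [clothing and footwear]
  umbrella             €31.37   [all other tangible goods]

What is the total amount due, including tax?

Winter coat €272.79: clothing and footwear → 0% → €0.00
LED flashlight €10.37: all other tangible goods → 4.25% → €0.44
Canvas tote bag €24.96: all other tangible goods → 4.25% → €1.06
E-reader €267.35: consumer electronics, buyer-exempt → 0% → €0.00
Smartwatch €274.63: consumer electronics, buyer-exempt → 0% → €0.00
Spiral notebook €4.78: all other tangible goods → 4.25% → €0.20
Pack of socks €7.26: clothing and footwear → 0% → €0.00
Rain jacket €114.07: clothing and footwear → 0% → €0.00
Umbrella €31.37: all other tangible goods → 4.25% → €1.33
Subtotal = €1007.58; tax = €3.03; total due = €1010.61

€1010.61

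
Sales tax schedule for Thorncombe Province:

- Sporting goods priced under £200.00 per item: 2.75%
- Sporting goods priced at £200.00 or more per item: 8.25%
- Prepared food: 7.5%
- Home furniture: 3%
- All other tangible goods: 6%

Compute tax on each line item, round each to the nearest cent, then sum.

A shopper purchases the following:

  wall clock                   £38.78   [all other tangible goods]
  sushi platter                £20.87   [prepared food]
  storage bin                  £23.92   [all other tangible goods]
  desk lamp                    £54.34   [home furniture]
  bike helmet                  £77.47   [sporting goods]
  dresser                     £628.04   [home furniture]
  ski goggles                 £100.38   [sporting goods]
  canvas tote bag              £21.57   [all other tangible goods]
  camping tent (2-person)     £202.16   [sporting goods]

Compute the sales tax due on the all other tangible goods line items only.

Wall clock £38.78: all other tangible goods → 6% → £2.33
Storage bin £23.92: all other tangible goods → 6% → £1.44
Canvas tote bag £21.57: all other tangible goods → 6% → £1.29
Tax on all other tangible goods = £2.33 + £1.44 + £1.29 = £5.06

£5.06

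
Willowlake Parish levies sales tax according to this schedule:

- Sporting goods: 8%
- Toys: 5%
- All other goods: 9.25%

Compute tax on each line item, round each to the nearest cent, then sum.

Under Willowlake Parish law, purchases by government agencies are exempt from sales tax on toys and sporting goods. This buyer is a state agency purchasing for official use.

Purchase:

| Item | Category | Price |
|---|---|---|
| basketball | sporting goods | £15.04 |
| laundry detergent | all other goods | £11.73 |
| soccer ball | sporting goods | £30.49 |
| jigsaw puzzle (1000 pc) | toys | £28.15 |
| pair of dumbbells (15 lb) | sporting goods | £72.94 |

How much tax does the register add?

£1.09

Basketball £15.04: sporting goods, buyer-exempt → 0% → £0.00
Laundry detergent £11.73: all other goods → 9.25% → £1.09
Soccer ball £30.49: sporting goods, buyer-exempt → 0% → £0.00
Jigsaw puzzle (1000 pc) £28.15: toys, buyer-exempt → 0% → £0.00
Pair of dumbbells (15 lb) £72.94: sporting goods, buyer-exempt → 0% → £0.00
Total tax = £1.09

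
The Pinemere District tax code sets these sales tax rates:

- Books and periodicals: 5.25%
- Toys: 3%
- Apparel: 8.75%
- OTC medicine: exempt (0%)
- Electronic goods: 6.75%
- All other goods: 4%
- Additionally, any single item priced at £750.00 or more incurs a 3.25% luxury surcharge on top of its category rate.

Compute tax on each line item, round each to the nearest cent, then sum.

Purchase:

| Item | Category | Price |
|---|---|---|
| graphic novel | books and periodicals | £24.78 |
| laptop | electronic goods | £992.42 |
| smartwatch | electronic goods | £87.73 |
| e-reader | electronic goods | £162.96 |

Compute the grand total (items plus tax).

Graphic novel £24.78: books and periodicals → 5.25% → £1.30
Laptop £992.42: electronic goods → 6.75% + 3.25% surcharge = 10% → £99.24
Smartwatch £87.73: electronic goods → 6.75% → £5.92
E-reader £162.96: electronic goods → 6.75% → £11.00
Subtotal = £1267.89; tax = £117.46; total due = £1385.35

£1385.35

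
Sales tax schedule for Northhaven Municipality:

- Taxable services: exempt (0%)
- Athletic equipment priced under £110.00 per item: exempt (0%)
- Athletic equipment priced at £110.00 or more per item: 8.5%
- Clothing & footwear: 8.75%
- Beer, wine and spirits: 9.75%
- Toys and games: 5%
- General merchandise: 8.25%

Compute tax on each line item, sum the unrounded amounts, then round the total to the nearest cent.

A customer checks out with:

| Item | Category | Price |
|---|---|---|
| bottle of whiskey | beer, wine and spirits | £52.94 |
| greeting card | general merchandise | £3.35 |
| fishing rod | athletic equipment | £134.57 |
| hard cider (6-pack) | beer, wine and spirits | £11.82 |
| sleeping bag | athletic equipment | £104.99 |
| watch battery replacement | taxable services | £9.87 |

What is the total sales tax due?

Bottle of whiskey £52.94: beer, wine and spirits → 9.75% → £5.16165
Greeting card £3.35: general merchandise → 8.25% → £0.276375
Fishing rod £134.57: athletic equipment, £110.00 or more → 8.5% → £11.43845
Hard cider (6-pack) £11.82: beer, wine and spirits → 9.75% → £1.15245
Sleeping bag £104.99: athletic equipment, under £110.00 → 0% → £0.00
Watch battery replacement £9.87: taxable services → 0% → £0.00
Unrounded tax sum = £18.028925 → £18.03

£18.03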